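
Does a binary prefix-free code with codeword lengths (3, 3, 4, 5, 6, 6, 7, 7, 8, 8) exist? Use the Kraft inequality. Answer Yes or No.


Kraft sum = sum(2^(-l_i)) = 0.3984, need <= 1. Result: satisfied (a binary prefix-free code with these lengths exists)

Yes


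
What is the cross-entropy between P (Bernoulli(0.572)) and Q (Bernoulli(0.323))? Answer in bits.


H(P,Q) = -p*log2(q) - (1-p)*log2(1-q). -0.572*log2(0.323) = 0.932585; -0.428*log2(0.677) = 0.240867. H(P,Q) = 0.932585 + 0.240867 = 1.1735

1.1735 bits


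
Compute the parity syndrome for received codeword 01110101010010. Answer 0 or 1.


Syndrome = XOR of all bits = 0 XOR 1 XOR 1 XOR 1 XOR 0 XOR 1 XOR 0 XOR 1 XOR 0 XOR 1 XOR 0 XOR 0 XOR 1 XOR 0 = 1

1


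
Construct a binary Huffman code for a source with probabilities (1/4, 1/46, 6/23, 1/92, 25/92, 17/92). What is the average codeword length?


Huffman construction (repeatedly merge the two least-probable nodes; each merge adds 1 bit to every symbol beneath it): 1/92 + 1/46 = 3/92; 3/92 + 17/92 = 5/23; 5/23 + 1/4 = 43/92; 6/23 + 25/92 = 49/92; 43/92 + 49/92 = 1. Resulting codeword lengths (in the order the probabilities were given): (2, 4, 2, 4, 2, 3). L_avg = sum(p_i * l_i) = 1/4*2 + 1/46*4 + 6/23*2 + 1/92*4 + 25/92*2 + 17/92*3 = 9/4 = 2.25

2.25 bits


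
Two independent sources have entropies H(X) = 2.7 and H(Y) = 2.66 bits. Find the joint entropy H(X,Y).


For independent variables, H(X,Y) = H(X) + H(Y) = 2.7 + 2.66 = 5.36

5.36 bits


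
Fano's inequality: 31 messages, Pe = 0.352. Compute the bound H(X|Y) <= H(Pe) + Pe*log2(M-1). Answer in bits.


H(Pe) = -Pe*log2(Pe) - (1-Pe)*log2(1-Pe) = -0.352*log2(0.352) - 0.648*log2(0.648) = 0.530236 + 0.405605 = 0.9358. Pe*log2(M-1) = 0.352*log2(30) = 1.727225. Bound = H(Pe) + Pe*log2(M-1) = 0.530236 + 0.405605 + 1.727225 = 2.6631

2.6631 bits


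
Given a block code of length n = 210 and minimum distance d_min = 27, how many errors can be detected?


Detection capability = d_min - 1 = 27 - 1 = 26

26 errors


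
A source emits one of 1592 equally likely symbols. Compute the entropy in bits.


H = log2(n) = log2(1592) = 10.6366

10.6366 bits


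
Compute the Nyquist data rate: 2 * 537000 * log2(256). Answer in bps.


Rate = 2 * B * log2(M) = 2 * 537000 * 8.0 = 8592000.0

8592000.0 bps


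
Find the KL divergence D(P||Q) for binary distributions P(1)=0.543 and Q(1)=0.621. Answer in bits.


KL = p*log2(p/q) + (1-p)*log2((1-p)/(1-q)) = 0.543*log2(0.543/0.621) + 0.457*log2(0.457/0.379) = 0.0182

0.0182 bits


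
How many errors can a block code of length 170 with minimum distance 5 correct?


Correction capability = floor((d-1)/2) = floor((5-1)/2) = 2

2 errors


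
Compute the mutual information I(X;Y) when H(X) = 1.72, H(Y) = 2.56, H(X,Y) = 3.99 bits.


I(X;Y) = H(X) + H(Y) - H(X,Y) = 1.72 + 2.56 - 3.99 = 0.29

0.29 bits


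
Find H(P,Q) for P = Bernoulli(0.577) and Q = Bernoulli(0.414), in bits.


H(P,Q) = -p*log2(q) - (1-p)*log2(1-q). -0.577*log2(0.414) = 0.734116; -0.423*log2(0.586) = 0.326145. H(P,Q) = 0.734116 + 0.326145 = 1.0603

1.0603 bits


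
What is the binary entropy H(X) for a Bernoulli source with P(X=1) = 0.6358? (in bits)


H = -p*log2(p) - (1-p)*log2(1-p). -0.6358*log2(0.6358) = 0.415403; -0.3642*log2(0.3642) = 0.530711. H = 0.415403 + 0.530711 = 0.9461

0.9461 bits


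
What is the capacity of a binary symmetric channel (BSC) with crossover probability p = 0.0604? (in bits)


H(p) = -p*log2(p) - (1-p)*log2(1-p) = -0.0604*log2(0.0604) - 0.9396*log2(0.9396) = 0.244578 + 0.084453 = 0.329. C = 1 - H(p) = 1 - 0.329 = 0.671

0.671 bits


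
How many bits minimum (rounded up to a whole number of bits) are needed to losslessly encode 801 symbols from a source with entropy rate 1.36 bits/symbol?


Minimum bits >= n * H = 801 * 1.36 = 1089.36, rounded up to a whole number of bits = 1090

1090 bits


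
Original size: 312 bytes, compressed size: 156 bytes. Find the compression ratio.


Ratio = original / compressed = 312 / 156 = 2.0

2.0


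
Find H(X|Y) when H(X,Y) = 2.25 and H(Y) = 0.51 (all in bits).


H(X|Y) = H(X,Y) - H(Y) = 2.25 - 0.51 = 1.74

1.74 bits


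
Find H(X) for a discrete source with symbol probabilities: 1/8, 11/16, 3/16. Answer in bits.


H = -sum(p_i * log2(p_i)). Terms: -(1/8)*log2(1/8) = 0.375000; -(11/16)*log2(11/16) = 0.371641; -(3/16)*log2(3/16) = 0.452820. H = 0.375000 + 0.371641 + 0.452820 = 1.1995

1.1995 bits


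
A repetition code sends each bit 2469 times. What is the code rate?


Rate = k/n = 1/2469

1/2469


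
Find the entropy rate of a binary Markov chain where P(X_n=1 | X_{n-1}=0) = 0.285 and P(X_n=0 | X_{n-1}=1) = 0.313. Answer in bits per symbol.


Stationary distribution: pi_0 = p10/(p01+p10) = 0.5234, pi_1 = 0.4766. Entropy rate H' = pi_0*H(p01) + pi_1*H(p10) = 0.5234*0.8622 + 0.4766*0.8966 = 0.8786

0.8786 bits/symbol


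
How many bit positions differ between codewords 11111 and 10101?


Count differing positions: . ^ . ^ . = 2 differences

2


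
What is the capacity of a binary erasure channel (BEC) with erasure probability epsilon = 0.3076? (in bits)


C = 1 - epsilon = 1 - 0.3076 = 0.6924

0.6924 bits


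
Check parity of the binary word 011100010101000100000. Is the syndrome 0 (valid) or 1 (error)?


Syndrome = XOR of all bits = 0 XOR 1 XOR 1 XOR 1 XOR 0 XOR 0 XOR 0 XOR 1 XOR 0 XOR 1 XOR 0 XOR 1 XOR 0 XOR 0 XOR 0 XOR 1 XOR 0 XOR 0 XOR 0 XOR 0 XOR 0 = 1

1


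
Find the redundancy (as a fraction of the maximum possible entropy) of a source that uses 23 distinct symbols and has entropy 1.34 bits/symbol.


H_max = log2(K) = log2(23) = 4.5236 bits/symbol. Redundancy = 1 - H/H_max = 1 - 1.34/4.5236 = 1 - 0.2962 = 0.7038

0.7038


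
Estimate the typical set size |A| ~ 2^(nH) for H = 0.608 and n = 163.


log2|A_typical| = nH = 163 * 0.608 = 99.104, so |A_typical| ~ 2^99.104 = 6.812e+29

6.812e+29


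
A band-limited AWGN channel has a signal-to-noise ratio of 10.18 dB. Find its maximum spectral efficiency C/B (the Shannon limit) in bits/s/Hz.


SNR_linear = 10^(10.18/10) = 10.4232; C/B = log2(1 + SNR_linear) = log2(1 + 10.4232) = 3.5139

3.5139 bits/s/Hz


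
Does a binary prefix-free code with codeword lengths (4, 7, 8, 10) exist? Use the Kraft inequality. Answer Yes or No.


Kraft sum = sum(2^(-l_i)) = 0.0752, need <= 1. Result: satisfied (a binary prefix-free code with these lengths exists)

Yes


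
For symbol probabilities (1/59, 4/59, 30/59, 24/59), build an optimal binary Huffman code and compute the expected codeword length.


Huffman construction (repeatedly merge the two least-probable nodes; each merge adds 1 bit to every symbol beneath it): 1/59 + 4/59 = 5/59; 5/59 + 24/59 = 29/59; 29/59 + 30/59 = 1. Resulting codeword lengths (in the order the probabilities were given): (3, 3, 1, 2). L_avg = sum(p_i * l_i) = 1/59*3 + 4/59*3 + 30/59*1 + 24/59*2 = 93/59 = 1.5763

1.5763 bits


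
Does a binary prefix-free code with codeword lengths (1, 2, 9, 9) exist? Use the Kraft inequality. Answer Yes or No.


Kraft sum = sum(2^(-l_i)) = 0.7539, need <= 1. Result: satisfied (a binary prefix-free code with these lengths exists)

Yes


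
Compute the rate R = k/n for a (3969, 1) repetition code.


Rate = k/n = 1/3969

1/3969


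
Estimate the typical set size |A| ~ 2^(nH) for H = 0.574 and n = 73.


log2|A_typical| = nH = 73 * 0.574 = 41.902, so |A_typical| ~ 2^41.902 = 4.109e+12

4.109e+12


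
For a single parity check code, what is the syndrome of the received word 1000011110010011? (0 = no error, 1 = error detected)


Syndrome = XOR of all bits = 1 XOR 0 XOR 0 XOR 0 XOR 0 XOR 1 XOR 1 XOR 1 XOR 1 XOR 0 XOR 0 XOR 1 XOR 0 XOR 0 XOR 1 XOR 1 = 0

0


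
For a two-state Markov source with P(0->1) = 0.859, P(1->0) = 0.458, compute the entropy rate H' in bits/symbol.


Stationary distribution: pi_0 = p10/(p01+p10) = 0.3478, pi_1 = 0.6522. Entropy rate H' = pi_0*H(p01) + pi_1*H(p10) = 0.3478*0.5869 + 0.6522*0.9949 = 0.853

0.853 bits/symbol


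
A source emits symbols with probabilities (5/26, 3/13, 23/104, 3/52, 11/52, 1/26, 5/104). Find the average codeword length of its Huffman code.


Huffman construction (repeatedly merge the two least-probable nodes; each merge adds 1 bit to every symbol beneath it): 1/26 + 5/104 = 9/104; 3/52 + 9/104 = 15/104; 15/104 + 5/26 = 35/104; 11/52 + 23/104 = 45/104; 3/13 + 35/104 = 59/104; 45/104 + 59/104 = 1. Resulting codeword lengths (in the order the probabilities were given): (3, 2, 2, 4, 2, 5, 5). L_avg = sum(p_i * l_i) = 5/26*3 + 3/13*2 + 23/104*2 + 3/52*4 + 11/52*2 + 1/26*5 + 5/104*5 = 267/104 = 2.5673

2.5673 bits


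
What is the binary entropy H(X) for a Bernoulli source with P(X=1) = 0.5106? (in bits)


H = -p*log2(p) - (1-p)*log2(1-p). -0.5106*log2(0.5106) = 0.495146; -0.4894*log2(0.4894) = 0.504529. H = 0.495146 + 0.504529 = 0.9997

0.9997 bits


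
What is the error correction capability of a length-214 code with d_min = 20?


Correction capability = floor((d-1)/2) = floor((20-1)/2) = 9

9 errors


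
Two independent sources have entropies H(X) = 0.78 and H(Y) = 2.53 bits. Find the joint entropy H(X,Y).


For independent variables, H(X,Y) = H(X) + H(Y) = 0.78 + 2.53 = 3.31

3.31 bits


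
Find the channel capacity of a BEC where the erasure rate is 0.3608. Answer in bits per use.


C = 1 - epsilon = 1 - 0.3608 = 0.6392

0.6392 bits


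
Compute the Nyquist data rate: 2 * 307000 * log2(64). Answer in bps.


Rate = 2 * B * log2(M) = 2 * 307000 * 6.0 = 3684000.0

3684000.0 bps


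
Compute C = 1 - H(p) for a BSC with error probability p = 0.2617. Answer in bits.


H(p) = -p*log2(p) - (1-p)*log2(1-p) = -0.2617*log2(0.2617) - 0.7383*log2(0.7383) = 0.506132 + 0.323169 = 0.8293. C = 1 - H(p) = 1 - 0.8293 = 0.1707

0.1707 bits


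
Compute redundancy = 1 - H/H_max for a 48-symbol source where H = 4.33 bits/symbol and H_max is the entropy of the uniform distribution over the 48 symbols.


H_max = log2(K) = log2(48) = 5.585 bits/symbol. Redundancy = 1 - H/H_max = 1 - 4.33/5.585 = 1 - 0.7753 = 0.2247

0.2247


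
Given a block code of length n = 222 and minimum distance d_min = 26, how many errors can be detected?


Detection capability = d_min - 1 = 26 - 1 = 25

25 errors


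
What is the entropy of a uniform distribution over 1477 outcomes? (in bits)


H = log2(n) = log2(1477) = 10.5285

10.5285 bits


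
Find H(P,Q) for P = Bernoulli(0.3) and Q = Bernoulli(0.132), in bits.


H(P,Q) = -p*log2(q) - (1-p)*log2(1-q). -0.3*log2(0.132) = 0.876417; -0.7*log2(0.868) = 0.142963. H(P,Q) = 0.876417 + 0.142963 = 1.0194

1.0194 bits


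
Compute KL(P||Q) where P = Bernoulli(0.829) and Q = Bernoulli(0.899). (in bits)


KL = p*log2(p/q) + (1-p)*log2((1-p)/(1-q)) = 0.829*log2(0.829/0.899) + 0.171*log2(0.171/0.101) = 0.0329

0.0329 bits


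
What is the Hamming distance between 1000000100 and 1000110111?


Count differing positions: . . . . ^ ^ . . ^ ^ = 4 differences

4


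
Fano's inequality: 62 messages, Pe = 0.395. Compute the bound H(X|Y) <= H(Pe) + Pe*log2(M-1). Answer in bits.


H(Pe) = -Pe*log2(Pe) - (1-Pe)*log2(1-Pe) = -0.395*log2(0.395) - 0.605*log2(0.605) = 0.529330 + 0.438621 = 0.968. Pe*log2(M-1) = 0.395*log2(61) = 2.342641. Bound = H(Pe) + Pe*log2(M-1) = 0.529330 + 0.438621 + 2.342641 = 3.3106

3.3106 bits


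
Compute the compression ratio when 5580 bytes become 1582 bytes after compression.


Ratio = original / compressed = 5580 / 1582 = 3.5272

3.5272


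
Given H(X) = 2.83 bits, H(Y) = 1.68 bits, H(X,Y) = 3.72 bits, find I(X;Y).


I(X;Y) = H(X) + H(Y) - H(X,Y) = 2.83 + 1.68 - 3.72 = 0.79

0.79 bits


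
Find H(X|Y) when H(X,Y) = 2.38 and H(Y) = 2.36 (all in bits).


H(X|Y) = H(X,Y) - H(Y) = 2.38 - 2.36 = 0.02

0.02 bits


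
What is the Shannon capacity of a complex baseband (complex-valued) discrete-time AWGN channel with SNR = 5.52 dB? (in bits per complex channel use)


SNR_linear = 10^(5.52/10) = 3.5645; C = log2(1 + SNR_linear) = log2(1 + 3.5645) = 2.1905

2.1905 bits/channel use


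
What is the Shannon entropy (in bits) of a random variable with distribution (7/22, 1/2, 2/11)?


H = -sum(p_i * log2(p_i)). Terms: -(7/22)*log2(7/22) = 0.525661; -(1/2)*log2(1/2) = 0.500000; -(2/11)*log2(2/11) = 0.447169. H = 0.525661 + 0.500000 + 0.447169 = 1.4728

1.4728 bits


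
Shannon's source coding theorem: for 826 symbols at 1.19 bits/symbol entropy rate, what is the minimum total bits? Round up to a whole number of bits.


Minimum bits >= n * H = 826 * 1.19 = 982.94, rounded up to a whole number of bits = 983

983 bits


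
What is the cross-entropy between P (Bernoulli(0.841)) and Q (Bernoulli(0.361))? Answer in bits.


H(P,Q) = -p*log2(q) - (1-p)*log2(1-q). -0.841*log2(0.361) = 1.236211; -0.159*log2(0.639) = 0.102732. H(P,Q) = 1.236211 + 0.102732 = 1.3389

1.3389 bits


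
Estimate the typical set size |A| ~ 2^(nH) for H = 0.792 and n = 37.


log2|A_typical| = nH = 37 * 0.792 = 29.304, so |A_typical| ~ 2^29.304 = 6.628e+08

6.628e+08


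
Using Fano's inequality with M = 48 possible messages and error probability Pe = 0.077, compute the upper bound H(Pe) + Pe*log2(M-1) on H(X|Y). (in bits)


H(Pe) = -Pe*log2(Pe) - (1-Pe)*log2(1-Pe) = -0.077*log2(0.077) - 0.923*log2(0.923) = 0.284823 + 0.106696 = 0.3915. Pe*log2(M-1) = 0.077*log2(47) = 0.427703. Bound = H(Pe) + Pe*log2(M-1) = 0.284823 + 0.106696 + 0.427703 = 0.8192

0.8192 bits


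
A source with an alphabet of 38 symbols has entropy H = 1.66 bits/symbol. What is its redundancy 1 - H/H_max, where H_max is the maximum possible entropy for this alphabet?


H_max = log2(K) = log2(38) = 5.2479 bits/symbol. Redundancy = 1 - H/H_max = 1 - 1.66/5.2479 = 1 - 0.3163 = 0.6837

0.6837


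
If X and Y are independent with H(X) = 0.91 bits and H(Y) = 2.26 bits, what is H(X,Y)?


For independent variables, H(X,Y) = H(X) + H(Y) = 0.91 + 2.26 = 3.17

3.17 bits


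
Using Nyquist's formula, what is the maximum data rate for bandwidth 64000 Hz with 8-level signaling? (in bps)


Rate = 2 * B * log2(M) = 2 * 64000 * 3.0 = 384000.0

384000.0 bps


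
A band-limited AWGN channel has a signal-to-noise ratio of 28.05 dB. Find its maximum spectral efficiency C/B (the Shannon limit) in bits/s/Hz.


SNR_linear = 10^(28.05/10) = 638.2635; C/B = log2(1 + SNR_linear) = log2(1 + 638.2635) = 9.3203

9.3203 bits/s/Hz


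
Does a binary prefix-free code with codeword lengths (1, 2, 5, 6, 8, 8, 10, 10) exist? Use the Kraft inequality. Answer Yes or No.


Kraft sum = sum(2^(-l_i)) = 0.8066, need <= 1. Result: satisfied (a binary prefix-free code with these lengths exists)

Yes


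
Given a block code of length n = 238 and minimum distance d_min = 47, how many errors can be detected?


Detection capability = d_min - 1 = 47 - 1 = 46

46 errors


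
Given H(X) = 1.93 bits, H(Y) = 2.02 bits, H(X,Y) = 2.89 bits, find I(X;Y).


I(X;Y) = H(X) + H(Y) - H(X,Y) = 1.93 + 2.02 - 2.89 = 1.06

1.06 bits


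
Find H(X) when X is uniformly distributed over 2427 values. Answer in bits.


H = log2(n) = log2(2427) = 11.245

11.245 bits


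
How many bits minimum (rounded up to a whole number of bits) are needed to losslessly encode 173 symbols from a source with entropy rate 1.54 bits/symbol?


Minimum bits >= n * H = 173 * 1.54 = 266.42, rounded up to a whole number of bits = 267

267 bits


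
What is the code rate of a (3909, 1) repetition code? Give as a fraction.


Rate = k/n = 1/3909

1/3909


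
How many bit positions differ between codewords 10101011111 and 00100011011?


Count differing positions: ^ . . . ^ . . . ^ . . = 3 differences

3


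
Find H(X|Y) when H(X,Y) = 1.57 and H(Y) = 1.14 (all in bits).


H(X|Y) = H(X,Y) - H(Y) = 1.57 - 1.14 = 0.43

0.43 bits


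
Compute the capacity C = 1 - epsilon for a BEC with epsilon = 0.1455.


C = 1 - epsilon = 1 - 0.1455 = 0.8545

0.8545 bits


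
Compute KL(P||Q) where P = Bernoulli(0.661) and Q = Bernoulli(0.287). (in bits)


KL = p*log2(p/q) + (1-p)*log2((1-p)/(1-q)) = 0.661*log2(0.661/0.287) + 0.339*log2(0.339/0.713) = 0.432

0.432 bits


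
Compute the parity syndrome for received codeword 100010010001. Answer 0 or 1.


Syndrome = XOR of all bits = 1 XOR 0 XOR 0 XOR 0 XOR 1 XOR 0 XOR 0 XOR 1 XOR 0 XOR 0 XOR 0 XOR 1 = 0

0


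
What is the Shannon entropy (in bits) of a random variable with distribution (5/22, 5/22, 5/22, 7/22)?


H = -sum(p_i * log2(p_i)). Terms: -(5/22)*log2(5/22) = 0.485796; -(5/22)*log2(5/22) = 0.485796; -(5/22)*log2(5/22) = 0.485796; -(7/22)*log2(7/22) = 0.525661. H = 0.485796 + 0.485796 + 0.485796 + 0.525661 = 1.983

1.983 bits


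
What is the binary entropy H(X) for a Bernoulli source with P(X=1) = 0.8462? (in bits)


H = -p*log2(p) - (1-p)*log2(1-p). -0.8462*log2(0.8462) = 0.203874; -0.1538*log2(0.1538) = 0.415394. H = 0.203874 + 0.415394 = 0.6193

0.6193 bits


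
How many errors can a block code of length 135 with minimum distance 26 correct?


Correction capability = floor((d-1)/2) = floor((26-1)/2) = 12

12 errors


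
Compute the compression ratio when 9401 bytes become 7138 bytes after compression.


Ratio = original / compressed = 9401 / 7138 = 1.317

1.317


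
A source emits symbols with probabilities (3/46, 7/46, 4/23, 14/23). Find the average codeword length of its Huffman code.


Huffman construction (repeatedly merge the two least-probable nodes; each merge adds 1 bit to every symbol beneath it): 3/46 + 7/46 = 5/23; 4/23 + 5/23 = 9/23; 9/23 + 14/23 = 1. Resulting codeword lengths (in the order the probabilities were given): (3, 3, 2, 1). L_avg = sum(p_i * l_i) = 3/46*3 + 7/46*3 + 4/23*2 + 14/23*1 = 37/23 = 1.6087

1.6087 bits


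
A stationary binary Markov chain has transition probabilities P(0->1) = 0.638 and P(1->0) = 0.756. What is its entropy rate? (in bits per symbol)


Stationary distribution: pi_0 = p10/(p01+p10) = 0.5423, pi_1 = 0.4577. Entropy rate H' = pi_0*H(p01) + pi_1*H(p10) = 0.5423*0.9443 + 0.4577*0.8016 = 0.879

0.879 bits/symbol


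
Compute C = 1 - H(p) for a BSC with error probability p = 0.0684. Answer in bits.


H(p) = -p*log2(p) - (1-p)*log2(1-p) = -0.0684*log2(0.0684) - 0.9316*log2(0.9316) = 0.264698 + 0.095226 = 0.3599. C = 1 - H(p) = 1 - 0.3599 = 0.6401

0.6401 bits


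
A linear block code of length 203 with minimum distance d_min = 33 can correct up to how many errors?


Correction capability = floor((d-1)/2) = floor((33-1)/2) = 16

16 errors


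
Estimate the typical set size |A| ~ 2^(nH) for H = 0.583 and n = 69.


log2|A_typical| = nH = 69 * 0.583 = 40.227, so |A_typical| ~ 2^40.227 = 1.287e+12

1.287e+12


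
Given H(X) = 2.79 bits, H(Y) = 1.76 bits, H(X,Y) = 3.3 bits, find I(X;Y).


I(X;Y) = H(X) + H(Y) - H(X,Y) = 2.79 + 1.76 - 3.3 = 1.25

1.25 bits


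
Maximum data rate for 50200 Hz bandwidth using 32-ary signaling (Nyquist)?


Rate = 2 * B * log2(M) = 2 * 50200 * 5.0 = 502000.0

502000.0 bps


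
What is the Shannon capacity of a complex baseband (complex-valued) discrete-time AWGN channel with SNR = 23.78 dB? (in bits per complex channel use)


SNR_linear = 10^(23.78/10) = 238.7811; C = log2(1 + SNR_linear) = log2(1 + 238.7811) = 7.9056

7.9056 bits/channel use


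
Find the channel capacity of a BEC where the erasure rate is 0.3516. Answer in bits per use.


C = 1 - epsilon = 1 - 0.3516 = 0.6484

0.6484 bits


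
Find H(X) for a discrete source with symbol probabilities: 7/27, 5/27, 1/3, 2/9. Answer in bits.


H = -sum(p_i * log2(p_i)). Terms: -(7/27)*log2(7/27) = 0.504916; -(5/27)*log2(5/27) = 0.450548; -(1/3)*log2(1/3) = 0.528321; -(2/9)*log2(2/9) = 0.482206. H = 0.504916 + 0.450548 + 0.528321 + 0.482206 = 1.966

1.966 bits


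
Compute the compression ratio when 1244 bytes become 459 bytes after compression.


Ratio = original / compressed = 1244 / 459 = 2.7102

2.7102


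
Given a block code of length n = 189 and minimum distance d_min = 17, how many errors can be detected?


Detection capability = d_min - 1 = 17 - 1 = 16

16 errors


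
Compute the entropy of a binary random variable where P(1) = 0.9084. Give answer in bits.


H = -p*log2(p) - (1-p)*log2(1-p). -0.9084*log2(0.9084) = 0.125905; -0.0916*log2(0.0916) = 0.315883. H = 0.125905 + 0.315883 = 0.4418

0.4418 bits


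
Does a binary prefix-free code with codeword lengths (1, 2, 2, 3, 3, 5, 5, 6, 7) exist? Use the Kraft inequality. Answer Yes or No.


Kraft sum = sum(2^(-l_i)) = 1.3359, need <= 1. Result: violated (a binary prefix-free code with these lengths cannot exist)

No


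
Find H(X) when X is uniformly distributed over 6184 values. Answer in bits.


H = log2(n) = log2(6184) = 12.5943

12.5943 bits


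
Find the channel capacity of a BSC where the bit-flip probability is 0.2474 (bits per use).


H(p) = -p*log2(p) - (1-p)*log2(1-p) = -0.2474*log2(0.2474) - 0.7526*log2(0.7526) = 0.498531 + 0.308600 = 0.8071. C = 1 - H(p) = 1 - 0.8071 = 0.1929

0.1929 bits


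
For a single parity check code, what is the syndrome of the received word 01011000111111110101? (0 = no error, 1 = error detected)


Syndrome = XOR of all bits = 0 XOR 1 XOR 0 XOR 1 XOR 1 XOR 0 XOR 0 XOR 0 XOR 1 XOR 1 XOR 1 XOR 1 XOR 1 XOR 1 XOR 1 XOR 1 XOR 0 XOR 1 XOR 0 XOR 1 = 1

1


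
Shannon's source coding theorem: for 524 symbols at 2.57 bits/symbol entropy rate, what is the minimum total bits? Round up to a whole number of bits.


Minimum bits >= n * H = 524 * 2.57 = 1346.68, rounded up to a whole number of bits = 1347

1347 bits


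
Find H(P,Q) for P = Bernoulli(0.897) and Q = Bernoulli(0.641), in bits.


H(P,Q) = -p*log2(q) - (1-p)*log2(1-q). -0.897*log2(0.641) = 0.575519; -0.103*log2(0.359) = 0.152228. H(P,Q) = 0.575519 + 0.152228 = 0.7277

0.7277 bits


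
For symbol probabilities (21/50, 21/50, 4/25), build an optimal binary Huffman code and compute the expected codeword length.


Huffman construction (repeatedly merge the two least-probable nodes; each merge adds 1 bit to every symbol beneath it): 4/25 + 21/50 = 29/50; 21/50 + 29/50 = 1. Resulting codeword lengths (in the order the probabilities were given): (2, 1, 2). L_avg = sum(p_i * l_i) = 21/50*2 + 21/50*1 + 4/25*2 = 79/50 = 1.58

1.58 bits


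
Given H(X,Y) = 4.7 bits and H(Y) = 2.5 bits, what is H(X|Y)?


H(X|Y) = H(X,Y) - H(Y) = 4.7 - 2.5 = 2.2

2.2 bits


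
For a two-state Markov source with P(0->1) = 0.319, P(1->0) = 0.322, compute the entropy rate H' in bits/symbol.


Stationary distribution: pi_0 = p10/(p01+p10) = 0.5023, pi_1 = 0.4977. Entropy rate H' = pi_0*H(p01) + pi_1*H(p10) = 0.5023*0.9033 + 0.4977*0.9065 = 0.9049

0.9049 bits/symbol


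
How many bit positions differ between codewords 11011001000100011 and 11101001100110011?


Count differing positions: . . ^ ^ . . . . ^ . . . ^ . . . . = 4 differences

4


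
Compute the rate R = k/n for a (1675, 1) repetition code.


Rate = k/n = 1/1675

1/1675


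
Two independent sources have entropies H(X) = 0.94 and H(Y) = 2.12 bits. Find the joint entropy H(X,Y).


For independent variables, H(X,Y) = H(X) + H(Y) = 0.94 + 2.12 = 3.06

3.06 bits


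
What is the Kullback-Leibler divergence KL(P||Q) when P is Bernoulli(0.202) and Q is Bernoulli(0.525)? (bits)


KL = p*log2(p/q) + (1-p)*log2((1-p)/(1-q)) = 0.202*log2(0.202/0.525) + 0.798*log2(0.798/0.475) = 0.3189

0.3189 bits


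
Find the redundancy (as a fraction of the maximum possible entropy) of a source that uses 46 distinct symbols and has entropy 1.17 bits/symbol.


H_max = log2(K) = log2(46) = 5.5236 bits/symbol. Redundancy = 1 - H/H_max = 1 - 1.17/5.5236 = 1 - 0.2118 = 0.7882

0.7882


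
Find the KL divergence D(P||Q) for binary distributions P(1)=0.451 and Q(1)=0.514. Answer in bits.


KL = p*log2(p/q) + (1-p)*log2((1-p)/(1-q)) = 0.451*log2(0.451/0.514) + 0.549*log2(0.549/0.486) = 0.0115

0.0115 bits


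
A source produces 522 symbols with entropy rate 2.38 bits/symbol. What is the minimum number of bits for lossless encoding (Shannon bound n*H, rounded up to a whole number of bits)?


Minimum bits >= n * H = 522 * 2.38 = 1242.36, rounded up to a whole number of bits = 1243

1243 bits


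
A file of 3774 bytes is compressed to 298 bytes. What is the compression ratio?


Ratio = original / compressed = 3774 / 298 = 12.6644

12.6644


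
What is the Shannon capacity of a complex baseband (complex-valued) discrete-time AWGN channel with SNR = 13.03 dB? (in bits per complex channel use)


SNR_linear = 10^(13.03/10) = 20.0909; C = log2(1 + SNR_linear) = log2(1 + 20.0909) = 4.3986

4.3986 bits/channel use


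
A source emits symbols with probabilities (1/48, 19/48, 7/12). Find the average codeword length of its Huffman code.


Huffman construction (repeatedly merge the two least-probable nodes; each merge adds 1 bit to every symbol beneath it): 1/48 + 19/48 = 5/12; 5/12 + 7/12 = 1. Resulting codeword lengths (in the order the probabilities were given): (2, 2, 1). L_avg = sum(p_i * l_i) = 1/48*2 + 19/48*2 + 7/12*1 = 17/12 = 1.4167

1.4167 bits


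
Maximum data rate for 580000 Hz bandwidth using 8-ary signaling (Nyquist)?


Rate = 2 * B * log2(M) = 2 * 580000 * 3.0 = 3480000.0

3480000.0 bps


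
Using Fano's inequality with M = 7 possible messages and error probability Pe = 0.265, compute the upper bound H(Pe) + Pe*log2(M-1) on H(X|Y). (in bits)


H(Pe) = -Pe*log2(Pe) - (1-Pe)*log2(1-Pe) = -0.265*log2(0.265) - 0.735*log2(0.735) = 0.507723 + 0.326475 = 0.8342. Pe*log2(M-1) = 0.265*log2(6) = 0.685015. Bound = H(Pe) + Pe*log2(M-1) = 0.507723 + 0.326475 + 0.685015 = 1.5192

1.5192 bits


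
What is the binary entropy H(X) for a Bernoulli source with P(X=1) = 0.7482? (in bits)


H = -p*log2(p) - (1-p)*log2(1-p). -0.7482*log2(0.7482) = 0.313125; -0.2518*log2(0.2518) = 0.500994. H = 0.313125 + 0.500994 = 0.8141

0.8141 bits


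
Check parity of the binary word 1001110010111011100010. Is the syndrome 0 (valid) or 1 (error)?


Syndrome = XOR of all bits = 1 XOR 0 XOR 0 XOR 1 XOR 1 XOR 1 XOR 0 XOR 0 XOR 1 XOR 0 XOR 1 XOR 1 XOR 1 XOR 0 XOR 1 XOR 1 XOR 1 XOR 0 XOR 0 XOR 0 XOR 1 XOR 0 = 0

0


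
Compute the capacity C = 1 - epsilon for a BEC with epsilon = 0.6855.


C = 1 - epsilon = 1 - 0.6855 = 0.3145

0.3145 bits


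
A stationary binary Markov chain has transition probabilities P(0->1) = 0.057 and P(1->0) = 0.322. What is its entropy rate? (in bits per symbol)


Stationary distribution: pi_0 = p10/(p01+p10) = 0.8496, pi_1 = 0.1504. Entropy rate H' = pi_0*H(p01) + pi_1*H(p10) = 0.8496*0.3154 + 0.1504*0.9065 = 0.4043

0.4043 bits/symbol


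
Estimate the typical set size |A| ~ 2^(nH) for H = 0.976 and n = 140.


log2|A_typical| = nH = 140 * 0.976 = 136.64, so |A_typical| ~ 2^136.64 = 1.357e+41

1.357e+41


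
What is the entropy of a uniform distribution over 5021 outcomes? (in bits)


H = log2(n) = log2(5021) = 12.2938

12.2938 bits


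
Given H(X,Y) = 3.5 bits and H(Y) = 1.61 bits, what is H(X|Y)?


H(X|Y) = H(X,Y) - H(Y) = 3.5 - 1.61 = 1.89

1.89 bits


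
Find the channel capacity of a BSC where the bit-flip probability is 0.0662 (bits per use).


H(p) = -p*log2(p) - (1-p)*log2(1-p) = -0.0662*log2(0.0662) - 0.9338*log2(0.9338) = 0.259307 + 0.092273 = 0.3516. C = 1 - H(p) = 1 - 0.3516 = 0.6484

0.6484 bits


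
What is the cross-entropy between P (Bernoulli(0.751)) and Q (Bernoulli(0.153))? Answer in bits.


H(P,Q) = -p*log2(q) - (1-p)*log2(1-q). -0.751*log2(0.153) = 2.034006; -0.249*log2(0.847) = 0.059652. H(P,Q) = 2.034006 + 0.059652 = 2.0937

2.0937 bits


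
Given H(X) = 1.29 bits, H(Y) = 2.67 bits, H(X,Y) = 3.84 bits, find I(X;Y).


I(X;Y) = H(X) + H(Y) - H(X,Y) = 1.29 + 2.67 - 3.84 = 0.12

0.12 bits


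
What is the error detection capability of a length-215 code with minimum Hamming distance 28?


Detection capability = d_min - 1 = 28 - 1 = 27

27 errors


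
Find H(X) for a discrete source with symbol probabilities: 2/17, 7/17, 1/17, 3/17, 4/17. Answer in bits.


H = -sum(p_i * log2(p_i)). Terms: -(2/17)*log2(2/17) = 0.363231; -(7/17)*log2(7/17) = 0.527103; -(1/17)*log2(1/17) = 0.240439; -(3/17)*log2(3/17) = 0.441618; -(4/17)*log2(4/17) = 0.491168. H = 0.363231 + 0.527103 + 0.240439 + 0.441618 + 0.491168 = 2.0636

2.0636 bits


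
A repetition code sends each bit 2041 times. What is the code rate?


Rate = k/n = 1/2041

1/2041


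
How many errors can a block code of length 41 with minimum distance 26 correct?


Correction capability = floor((d-1)/2) = floor((26-1)/2) = 12

12 errors


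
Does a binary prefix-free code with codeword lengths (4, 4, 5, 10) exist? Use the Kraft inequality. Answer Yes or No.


Kraft sum = sum(2^(-l_i)) = 0.1572, need <= 1. Result: satisfied (a binary prefix-free code with these lengths exists)

Yes


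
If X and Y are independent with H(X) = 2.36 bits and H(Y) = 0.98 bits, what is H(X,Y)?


For independent variables, H(X,Y) = H(X) + H(Y) = 2.36 + 0.98 = 3.34

3.34 bits


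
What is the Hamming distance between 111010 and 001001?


Count differing positions: ^ ^ . . ^ ^ = 4 differences

4


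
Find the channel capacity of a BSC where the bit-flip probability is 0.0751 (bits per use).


H(p) = -p*log2(p) - (1-p)*log2(1-p) = -0.0751*log2(0.0751) - 0.9249*log2(0.9249) = 0.280502 + 0.104172 = 0.3847. C = 1 - H(p) = 1 - 0.3847 = 0.6153

0.6153 bits


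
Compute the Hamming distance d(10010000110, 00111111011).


Count differing positions: ^ . ^ . ^ ^ ^ ^ ^ . ^ = 8 differences

8


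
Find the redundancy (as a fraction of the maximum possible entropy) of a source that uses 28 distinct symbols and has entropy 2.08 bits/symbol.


H_max = log2(K) = log2(28) = 4.8074 bits/symbol. Redundancy = 1 - H/H_max = 1 - 2.08/4.8074 = 1 - 0.4327 = 0.5673

0.5673


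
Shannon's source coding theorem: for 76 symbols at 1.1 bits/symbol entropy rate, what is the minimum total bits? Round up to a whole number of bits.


Minimum bits >= n * H = 76 * 1.1 = 83.6, rounded up to a whole number of bits = 84

84 bits


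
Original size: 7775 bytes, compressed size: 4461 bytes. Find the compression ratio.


Ratio = original / compressed = 7775 / 4461 = 1.7429

1.7429


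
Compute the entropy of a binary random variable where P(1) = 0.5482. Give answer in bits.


H = -p*log2(p) - (1-p)*log2(1-p). -0.5482*log2(0.5482) = 0.475413; -0.4518*log2(0.4518) = 0.517873. H = 0.475413 + 0.517873 = 0.9933

0.9933 bits


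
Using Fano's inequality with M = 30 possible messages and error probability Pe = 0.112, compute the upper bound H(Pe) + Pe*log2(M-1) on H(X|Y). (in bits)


H(Pe) = -Pe*log2(Pe) - (1-Pe)*log2(1-Pe) = -0.112*log2(0.112) - 0.888*log2(0.888) = 0.353744 + 0.152175 = 0.5059. Pe*log2(M-1) = 0.112*log2(29) = 0.544094. Bound = H(Pe) + Pe*log2(M-1) = 0.353744 + 0.152175 + 0.544094 = 1.05

1.05 bits


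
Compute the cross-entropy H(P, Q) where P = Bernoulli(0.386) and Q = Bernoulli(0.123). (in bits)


H(P,Q) = -p*log2(q) - (1-p)*log2(1-q). -0.386*log2(0.123) = 1.166982; -0.614*log2(0.877) = 0.116262. H(P,Q) = 1.166982 + 0.116262 = 1.2832

1.2832 bits


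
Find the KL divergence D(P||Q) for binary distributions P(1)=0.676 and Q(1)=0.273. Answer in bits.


KL = p*log2(p/q) + (1-p)*log2((1-p)/(1-q)) = 0.676*log2(0.676/0.273) + 0.324*log2(0.324/0.727) = 0.5065

0.5065 bits


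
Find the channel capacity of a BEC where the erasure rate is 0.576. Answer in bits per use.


C = 1 - epsilon = 1 - 0.576 = 0.424

0.424 bits


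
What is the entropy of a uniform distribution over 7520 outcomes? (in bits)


H = log2(n) = log2(7520) = 12.8765

12.8765 bits


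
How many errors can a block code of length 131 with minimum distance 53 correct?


Correction capability = floor((d-1)/2) = floor((53-1)/2) = 26

26 errors


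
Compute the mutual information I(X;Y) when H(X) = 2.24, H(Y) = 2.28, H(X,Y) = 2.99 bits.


I(X;Y) = H(X) + H(Y) - H(X,Y) = 2.24 + 2.28 - 2.99 = 1.53

1.53 bits


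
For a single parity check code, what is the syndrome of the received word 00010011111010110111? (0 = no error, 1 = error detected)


Syndrome = XOR of all bits = 0 XOR 0 XOR 0 XOR 1 XOR 0 XOR 0 XOR 1 XOR 1 XOR 1 XOR 1 XOR 1 XOR 0 XOR 1 XOR 0 XOR 1 XOR 1 XOR 0 XOR 1 XOR 1 XOR 1 = 0

0


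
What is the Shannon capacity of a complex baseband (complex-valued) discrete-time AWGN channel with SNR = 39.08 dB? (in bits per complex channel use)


SNR_linear = 10^(39.08/10) = 8090.959; C = log2(1 + SNR_linear) = log2(1 + 8090.959) = 12.9823

12.9823 bits/channel use


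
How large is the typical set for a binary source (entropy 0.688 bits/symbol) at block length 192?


log2|A_typical| = nH = 192 * 0.688 = 132.096, so |A_typical| ~ 2^132.096 = 5.819e+39

5.819e+39


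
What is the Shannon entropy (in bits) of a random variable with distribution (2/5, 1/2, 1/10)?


H = -sum(p_i * log2(p_i)). Terms: -(2/5)*log2(2/5) = 0.528771; -(1/2)*log2(1/2) = 0.500000; -(1/10)*log2(1/10) = 0.332193. H = 0.528771 + 0.500000 + 0.332193 = 1.361

1.361 bits


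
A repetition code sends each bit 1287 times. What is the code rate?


Rate = k/n = 1/1287

1/1287


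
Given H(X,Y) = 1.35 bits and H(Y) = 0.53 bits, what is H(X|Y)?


H(X|Y) = H(X,Y) - H(Y) = 1.35 - 0.53 = 0.82

0.82 bits


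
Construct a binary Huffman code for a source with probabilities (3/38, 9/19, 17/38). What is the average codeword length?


Huffman construction (repeatedly merge the two least-probable nodes; each merge adds 1 bit to every symbol beneath it): 3/38 + 17/38 = 10/19; 9/19 + 10/19 = 1. Resulting codeword lengths (in the order the probabilities were given): (2, 1, 2). L_avg = sum(p_i * l_i) = 3/38*2 + 9/19*1 + 17/38*2 = 29/19 = 1.5263

1.5263 bits


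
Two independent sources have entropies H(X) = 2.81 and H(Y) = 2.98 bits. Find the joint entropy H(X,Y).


For independent variables, H(X,Y) = H(X) + H(Y) = 2.81 + 2.98 = 5.79

5.79 bits


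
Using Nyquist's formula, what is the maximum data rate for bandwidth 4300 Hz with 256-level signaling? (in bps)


Rate = 2 * B * log2(M) = 2 * 4300 * 8.0 = 68800.0

68800.0 bps


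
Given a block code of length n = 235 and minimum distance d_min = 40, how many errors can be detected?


Detection capability = d_min - 1 = 40 - 1 = 39

39 errors


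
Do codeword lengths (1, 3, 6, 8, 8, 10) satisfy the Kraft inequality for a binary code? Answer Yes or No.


Kraft sum = sum(2^(-l_i)) = 0.6494, need <= 1. Result: satisfied (a binary prefix-free code with these lengths exists)

Yes


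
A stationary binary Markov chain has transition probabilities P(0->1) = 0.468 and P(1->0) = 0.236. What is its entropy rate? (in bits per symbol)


Stationary distribution: pi_0 = p10/(p01+p10) = 0.3352, pi_1 = 0.6648. Entropy rate H' = pi_0*H(p01) + pi_1*H(p10) = 0.3352*0.997 + 0.6648*0.7883 = 0.8583

0.8583 bits/symbol


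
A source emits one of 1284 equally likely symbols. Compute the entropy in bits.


H = log2(n) = log2(1284) = 10.3264

10.3264 bits


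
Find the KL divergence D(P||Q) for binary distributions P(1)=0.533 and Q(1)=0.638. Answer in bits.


KL = p*log2(p/q) + (1-p)*log2((1-p)/(1-q)) = 0.533*log2(0.533/0.638) + 0.467*log2(0.467/0.362) = 0.0333

0.0333 bits


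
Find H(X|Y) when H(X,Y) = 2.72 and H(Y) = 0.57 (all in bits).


H(X|Y) = H(X,Y) - H(Y) = 2.72 - 0.57 = 2.15

2.15 bits


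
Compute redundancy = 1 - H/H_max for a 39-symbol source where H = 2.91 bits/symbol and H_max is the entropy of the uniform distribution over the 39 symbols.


H_max = log2(K) = log2(39) = 5.2854 bits/symbol. Redundancy = 1 - H/H_max = 1 - 2.91/5.2854 = 1 - 0.5506 = 0.4494

0.4494


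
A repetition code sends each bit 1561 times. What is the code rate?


Rate = k/n = 1/1561

1/1561


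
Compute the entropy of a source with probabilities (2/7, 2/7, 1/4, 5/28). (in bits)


H = -sum(p_i * log2(p_i)). Terms: -(2/7)*log2(2/7) = 0.516387; -(2/7)*log2(2/7) = 0.516387; -(1/4)*log2(1/4) = 0.500000; -(5/28)*log2(5/28) = 0.443826. H = 0.516387 + 0.516387 + 0.500000 + 0.443826 = 1.9766

1.9766 bits


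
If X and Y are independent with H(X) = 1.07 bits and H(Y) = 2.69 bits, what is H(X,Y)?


For independent variables, H(X,Y) = H(X) + H(Y) = 1.07 + 2.69 = 3.76

3.76 bits


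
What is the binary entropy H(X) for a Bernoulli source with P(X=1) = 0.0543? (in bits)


H = -p*log2(p) - (1-p)*log2(1-p). -0.0543*log2(0.0543) = 0.228218; -0.9457*log2(0.9457) = 0.076172. H = 0.228218 + 0.076172 = 0.3044

0.3044 bits


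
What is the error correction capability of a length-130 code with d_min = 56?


Correction capability = floor((d-1)/2) = floor((56-1)/2) = 27

27 errors


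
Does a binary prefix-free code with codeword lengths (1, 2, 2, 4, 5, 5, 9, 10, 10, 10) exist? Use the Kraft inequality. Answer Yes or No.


Kraft sum = sum(2^(-l_i)) = 1.1299, need <= 1. Result: violated (a binary prefix-free code with these lengths cannot exist)

No


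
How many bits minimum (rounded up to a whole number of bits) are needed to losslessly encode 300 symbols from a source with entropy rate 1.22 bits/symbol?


Minimum bits >= n * H = 300 * 1.22 = 366.0, rounded up to a whole number of bits = 366

366 bits


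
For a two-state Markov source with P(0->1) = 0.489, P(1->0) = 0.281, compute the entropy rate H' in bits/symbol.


Stationary distribution: pi_0 = p10/(p01+p10) = 0.3649, pi_1 = 0.6351. Entropy rate H' = pi_0*H(p01) + pi_1*H(p10) = 0.3649*0.9997 + 0.6351*0.8568 = 0.9089

0.9089 bits/symbol


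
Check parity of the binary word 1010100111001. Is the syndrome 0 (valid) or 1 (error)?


Syndrome = XOR of all bits = 1 XOR 0 XOR 1 XOR 0 XOR 1 XOR 0 XOR 0 XOR 1 XOR 1 XOR 1 XOR 0 XOR 0 XOR 1 = 1

1


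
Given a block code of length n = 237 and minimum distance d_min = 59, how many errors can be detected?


Detection capability = d_min - 1 = 59 - 1 = 58

58 errors


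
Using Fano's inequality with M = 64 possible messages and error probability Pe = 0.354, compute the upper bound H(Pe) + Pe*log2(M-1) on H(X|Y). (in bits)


H(Pe) = -Pe*log2(Pe) - (1-Pe)*log2(1-Pe) = -0.354*log2(0.354) - 0.646*log2(0.646) = 0.530355 + 0.407234 = 0.9376. Pe*log2(M-1) = 0.354*log2(63) = 2.115957. Bound = H(Pe) + Pe*log2(M-1) = 0.530355 + 0.407234 + 2.115957 = 3.0535

3.0535 bits


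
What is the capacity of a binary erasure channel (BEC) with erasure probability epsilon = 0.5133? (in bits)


C = 1 - epsilon = 1 - 0.5133 = 0.4867

0.4867 bits


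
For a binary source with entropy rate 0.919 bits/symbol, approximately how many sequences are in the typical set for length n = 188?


log2|A_typical| = nH = 188 * 0.919 = 172.772, so |A_typical| ~ 2^172.772 = 1.022e+52

1.022e+52


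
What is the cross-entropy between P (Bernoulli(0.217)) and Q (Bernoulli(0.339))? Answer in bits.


H(P,Q) = -p*log2(q) - (1-p)*log2(1-q). -0.217*log2(0.339) = 0.338659; -0.783*log2(0.661) = 0.467669. H(P,Q) = 0.338659 + 0.467669 = 0.8063

0.8063 bits


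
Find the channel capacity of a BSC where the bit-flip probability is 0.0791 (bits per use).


H(p) = -p*log2(p) - (1-p)*log2(1-p) = -0.0791*log2(0.0791) - 0.9209*log2(0.9209) = 0.289520 + 0.109480 = 0.399. C = 1 - H(p) = 1 - 0.399 = 0.601

0.601 bits


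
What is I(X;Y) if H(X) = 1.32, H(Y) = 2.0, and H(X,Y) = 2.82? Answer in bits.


I(X;Y) = H(X) + H(Y) - H(X,Y) = 1.32 + 2.0 - 2.82 = 0.5

0.5 bits


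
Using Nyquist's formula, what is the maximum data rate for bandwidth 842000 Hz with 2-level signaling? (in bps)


Rate = 2 * B * log2(M) = 2 * 842000 * 1.0 = 1684000.0

1684000.0 bps
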